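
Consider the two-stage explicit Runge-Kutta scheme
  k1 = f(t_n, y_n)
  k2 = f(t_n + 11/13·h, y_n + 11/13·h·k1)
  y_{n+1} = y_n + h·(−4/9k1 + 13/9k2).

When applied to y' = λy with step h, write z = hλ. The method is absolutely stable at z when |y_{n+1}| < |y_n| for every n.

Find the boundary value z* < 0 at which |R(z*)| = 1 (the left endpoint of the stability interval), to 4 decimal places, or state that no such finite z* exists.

With y'=λy (z=hλ):
  k1=λy_n ⇒ h·k1=z·y_n;  k2=λ(1+11/13z)y_n ⇒ h·k2=z(1+11/13z)y_n
  y_{n+1}/y_n = 1 − 4/9z + 13/9z(1+11/13z) = 1 + z + 11/9z²
  so R(z) = 1 + z + 11/9z².

Find x<0 with |R(x)|<1.
x=-1.32: |R|=1.8096
R=1: x+11/9x²=0 ⇒ x=−9/11=-0.8182; min R=1−1/(4·11/9)=0.7955>−1
Confirm numerically:
  x=-0.776: |R|=0.95999 <1
  x=-0.536: |R|=0.81514 <1
  x=-0.449: |R|=0.79740 <1
  x=-1.363: |R|=1.90761 >1
  x=-1.267: |R|=1.69502 >1
  x=-0.948: |R|=1.15042 >1
So |R|<1 on (-0.8182, 0).

left endpoint -0.8182.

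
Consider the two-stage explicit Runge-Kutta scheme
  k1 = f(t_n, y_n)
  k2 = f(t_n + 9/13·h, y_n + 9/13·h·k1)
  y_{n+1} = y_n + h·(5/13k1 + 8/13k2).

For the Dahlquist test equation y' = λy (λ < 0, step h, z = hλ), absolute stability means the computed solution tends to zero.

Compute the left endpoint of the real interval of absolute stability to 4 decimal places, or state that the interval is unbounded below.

With y'=λy (z=hλ):
  k1=λy_n ⇒ h·k1=z·y_n;  k2=λ(1+9/13z)y_n ⇒ h·k2=z(1+9/13z)y_n
  y_{n+1}/y_n = 1 + 5/13z + 8/13z(1+9/13z) = 1 + z + 72/169z²
  R(z) = 1 + z + 72/169z².

Find x<0 with |R(x)|<1.
x=-0.49: |R|=0.6123
R=1: x+72/169x²=0 ⇒ x=−169/72=-2.3472; min R=1−1/(4·72/169)=0.4132>−1
Confirm numerically:
  x=-2.286: |R|=0.94037 <1
  x=-2.023: |R|=0.72056 <1
  x=-1.086: |R|=0.41646 <1
  x=-2.919: |R|=1.71106 >1
  x=-2.634: |R|=1.32182 >1
  x=-2.435: |R|=1.09106 >1
Stable set (-2.3472, 0).

z* = -2.3472.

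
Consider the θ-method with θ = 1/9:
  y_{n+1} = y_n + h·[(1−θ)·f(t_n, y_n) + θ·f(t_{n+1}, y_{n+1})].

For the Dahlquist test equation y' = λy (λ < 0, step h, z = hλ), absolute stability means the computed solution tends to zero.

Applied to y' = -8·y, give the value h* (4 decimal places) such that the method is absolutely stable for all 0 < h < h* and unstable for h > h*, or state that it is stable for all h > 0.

(-2.5714,0); λ=-8 ⇒ h* = (18/7)/8 = 0.3214.

Test eqn y'=λy, z=hλ:
  y_{n+1} = y_n + z·[8/9·y_n + 1/9·y_{n+1}] ⇒ (1 − 1/9z)y_{n+1} = (1 + 8/9z)y_n
  R(z) = (1 + 8/9z)/(1 − 1/9z).

Boundary: |R(x)|=1, x<0.
x=-1.24: |R|=0.0898
R=−1: 1+8/9x = −1+1/9x ⇒ -7/9x=2 ⇒ x=2/(-7/9)=-2.5714
Confirm numerically:
  x=-2.099: |R|=0.70205 <1
  x=-1.430: |R|=0.23394 <1
  x=-1.230: |R|=0.08211 <1
  x=-3.122: |R|=1.31793 >1
  x=-3.101: |R|=1.30634 >1
  x=-2.864: |R|=1.17262 >1
Stable set (-2.5714, 0).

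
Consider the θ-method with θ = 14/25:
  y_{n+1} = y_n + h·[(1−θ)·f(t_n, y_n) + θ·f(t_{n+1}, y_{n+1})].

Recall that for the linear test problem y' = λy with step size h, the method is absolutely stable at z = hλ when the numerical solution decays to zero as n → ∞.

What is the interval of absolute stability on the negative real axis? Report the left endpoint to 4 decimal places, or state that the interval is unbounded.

On y'=λy, z=hλ:
  y_{n+1} = y_n + z·[11/25·y_n + 14/25·y_{n+1}] ⇒ (1 − 14/25z)y_{n+1} = (1 + 11/25z)y_n
  so R(z) = (1 + 11/25z)/(1 − 14/25z).

Find x<0 with |R(x)|<1.
x=-0.42: |R|=0.6600
x=-2: |R|=0.0566
x=-10: |R|=0.5152
x=-100: |R|=0.7544
θ=14/25≥1/2 ⇒ |1+11/25x|<|1−14/25x| ∀x<0 ⇒ unbounded interval.

unbounded; (−∞, 0).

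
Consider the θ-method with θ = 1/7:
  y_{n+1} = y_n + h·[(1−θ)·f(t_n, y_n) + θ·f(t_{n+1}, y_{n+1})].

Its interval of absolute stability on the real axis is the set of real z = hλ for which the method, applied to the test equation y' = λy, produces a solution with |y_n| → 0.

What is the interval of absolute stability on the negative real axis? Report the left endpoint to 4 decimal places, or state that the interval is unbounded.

(-2.8000, 0).

Set f=λy, z=hλ:
  y_{n+1} = y_n + z·[6/7·y_n + 1/7·y_{n+1}] ⇒ (1 − 1/7z)y_{n+1} = (1 + 6/7z)y_n
  Hence R(z) = (1 + 6/7z)/(1 − 1/7z).

Find x<0 with |R(x)|<1.
x=-1.67: |R|=0.3483
R=−1: 1+6/7x = −1+1/7x ⇒ -5/7x=2 ⇒ x=2/(-5/7)=-2.8000
Confirm numerically:
  x=-2.616: |R|=0.90433 <1
  x=-2.121: |R|=0.62778 <1
  x=-1.439: |R|=0.19362 <1
  x=-1.194: |R|=0.02001 <1
  x=-3.004: |R|=1.10196 >1
  x=-2.920: |R|=1.06048 >1
  x=-2.861: |R|=1.03093 >1
Stable set (-2.8000, 0).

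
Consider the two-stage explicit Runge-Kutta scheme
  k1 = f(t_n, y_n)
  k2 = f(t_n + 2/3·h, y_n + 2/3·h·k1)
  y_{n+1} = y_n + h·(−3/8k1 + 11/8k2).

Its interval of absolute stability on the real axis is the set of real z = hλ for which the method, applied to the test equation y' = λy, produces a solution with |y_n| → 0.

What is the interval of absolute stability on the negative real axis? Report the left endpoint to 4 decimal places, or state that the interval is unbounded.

Test eqn y'=λy, z=hλ:
  k1=λy_n ⇒ h·k1=z·y_n;  k2=λ(1+2/3z)y_n ⇒ h·k2=z(1+2/3z)y_n
  y_{n+1}/y_n = 1 − 3/8z + 11/8z(1+2/3z) = 1 + z + 11/12z²
  so R(z) = 1 + z + 11/12z².

Find x<0 with |R(x)|<1.
x=-0.57: |R|=0.7278
R=1: x+11/12x²=0 ⇒ x=−12/11=-1.0909; min R=1−1/(4·11/12)=0.7273>−1
Confirm numerically:
  x=-0.916: |R|=0.85313 <1
  x=-0.734: |R|=0.75986 <1
  x=-0.614: |R|=0.73158 <1
  x=-0.530: |R|=0.72749 <1
  x=-1.536: |R|=1.62669 >1
  x=-1.323: |R|=1.28147 >1
Stable set (-1.0909, 0).

z∈(-1.0909,0).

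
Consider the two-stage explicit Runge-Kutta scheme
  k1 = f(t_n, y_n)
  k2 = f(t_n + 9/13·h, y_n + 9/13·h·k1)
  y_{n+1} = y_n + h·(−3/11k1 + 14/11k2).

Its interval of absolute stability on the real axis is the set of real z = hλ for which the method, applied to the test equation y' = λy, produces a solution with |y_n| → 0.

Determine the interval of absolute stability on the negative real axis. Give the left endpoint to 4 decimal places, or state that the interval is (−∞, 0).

Set f=λy, z=hλ:
  k1=λy_n ⇒ h·k1=z·y_n;  k2=λ(1+9/13z)y_n ⇒ h·k2=z(1+9/13z)y_n
  y_{n+1}/y_n = 1 − 3/11z + 14/11z(1+9/13z) = 1 + z + 126/143z²
  R(z) = 1 + z + 126/143z².

Find x<0 with |R(x)|<1.
x=-1.48: |R|=1.4500
R=1: x+126/143x²=0 ⇒ x=−143/126=-1.1349; min R=1−1/(4·126/143)=0.7163>−1
Confirm numerically:
  x=-0.855: |R|=0.78912 <1
  x=-0.688: |R|=0.72907 <1
  x=-0.473: |R|=0.72413 <1
  x=-1.732: |R|=1.91120 >1
  x=-1.604: |R|=1.66296 >1
So |R|<1 on (-1.1349, 0).

(-1.1349, 0).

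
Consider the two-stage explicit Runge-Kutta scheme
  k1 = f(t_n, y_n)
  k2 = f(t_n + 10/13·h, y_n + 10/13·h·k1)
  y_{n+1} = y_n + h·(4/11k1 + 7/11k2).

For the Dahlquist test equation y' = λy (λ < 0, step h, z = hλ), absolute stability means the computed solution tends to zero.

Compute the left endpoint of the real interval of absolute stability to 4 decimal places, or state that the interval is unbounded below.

left endpoint -2.0429.

Set f=λy, z=hλ:
  k1=λy_n ⇒ h·k1=z·y_n;  k2=λ(1+10/13z)y_n ⇒ h·k2=z(1+10/13z)y_n
  y_{n+1}/y_n = 1 + 4/11z + 7/11z(1+10/13z) = 1 + z + 70/143z²
  Hence R(z) = 1 + z + 70/143z².

Boundary: |R(x)|=1, x<0.
x=-1.44: |R|=0.5750
R=1: x+70/143x²=0 ⇒ x=−143/70=-2.0429; min R=1−1/(4·70/143)=0.4893>−1
Confirm numerically:
  x=-1.955: |R|=0.91592 <1
  x=-1.896: |R|=0.86370 <1
  x=-0.968: |R|=0.49068 <1
  x=-2.503: |R|=1.56379 >1
  x=-2.317: |R|=1.31093 >1
  x=-2.119: |R|=1.07898 >1
So |R|<1 on (-2.0429, 0).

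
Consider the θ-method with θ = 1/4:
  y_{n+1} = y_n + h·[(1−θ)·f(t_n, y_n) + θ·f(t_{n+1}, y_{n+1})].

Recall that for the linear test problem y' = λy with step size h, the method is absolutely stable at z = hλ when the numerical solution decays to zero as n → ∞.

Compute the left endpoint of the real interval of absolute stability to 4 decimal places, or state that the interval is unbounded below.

On y'=λy, z=hλ:
  y_{n+1} = y_n + z·[3/4·y_n + 1/4·y_{n+1}] ⇒ (1 − 1/4z)y_{n+1} = (1 + 3/4z)y_n
  ⇒ R(z) = (1 + 3/4z)/(1 − 1/4z).

Solve |R(x)|<1 on ℝ⁻.
x=-1.59: |R|=0.1377
R=−1: 1+3/4x = −1+1/4x ⇒ -1/2x=2 ⇒ x=2/(-1/2)=-4.0000
Confirm numerically:
  x=-2.739: |R|=0.62576 <1
  x=-2.073: |R|=0.36539 <1
  x=-1.893: |R|=0.28491 <1
  x=-1.698: |R|=0.19200 <1
  x=-4.556: |R|=1.12997 >1
  x=-4.127: |R|=1.03125 >1
Interval (-4.0000, 0).

left endpoint -4.0000.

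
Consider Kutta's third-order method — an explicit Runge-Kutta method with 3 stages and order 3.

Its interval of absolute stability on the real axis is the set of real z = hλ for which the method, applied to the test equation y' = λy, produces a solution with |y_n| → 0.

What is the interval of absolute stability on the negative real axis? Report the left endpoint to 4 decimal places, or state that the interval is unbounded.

(-2.5127, 0).

Set f=λy, z=hλ:
  order 3, 3-stage ⇒ R(z)=1+z+z^2/2+z^3/6
  (e.g. R(-1.39)=0.12845, |R|=0.12845)

Solve |R(x)|<1 on ℝ⁻.
x=-1.39: |R|=0.1284
|R(-2.18)|=0.5305 |R(-1.41)|=0.1168 |R(-0.73)|=0.4716
Bisect:
  x_lo=-3.2992 |R|=2.8420  x_hi=-0.0963 |R|=0.9082
  mid=-1.69773 |R|=0.07214 →hi
  mid=-2.49846 |R|=0.97667 →hi
  mid=-2.89883 |R|=1.75714 →lo
  mid=-2.69865 |R|=1.33287 →lo
  mid=-2.59856 |R|=1.14676 →lo
  mid=-2.54851 |R|=1.05978 →lo
  mid=-2.52349 |R|=1.01775 →lo
  mid=-2.51097 |R|=0.99709 →hi
  ...
  [-2.51293,-2.51273] ⇒ x*=-2.5127
So |R|<1 on (-2.5127, 0).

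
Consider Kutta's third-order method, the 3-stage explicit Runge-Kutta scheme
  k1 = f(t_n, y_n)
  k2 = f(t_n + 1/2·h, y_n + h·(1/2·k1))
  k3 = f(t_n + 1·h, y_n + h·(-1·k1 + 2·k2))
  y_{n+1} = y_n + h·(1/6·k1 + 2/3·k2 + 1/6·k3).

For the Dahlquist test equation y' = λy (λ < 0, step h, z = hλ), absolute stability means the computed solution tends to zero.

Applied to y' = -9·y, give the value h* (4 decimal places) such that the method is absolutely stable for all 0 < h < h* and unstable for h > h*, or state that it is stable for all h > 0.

Set f=λy, z=hλ:
  order 3, 3-stage ⇒ R(z)=1+z+z^2/2+z^3/6
  (e.g. R(-1.21)=0.22679, |R|=0.22679)

Find x<0 with |R(x)|<1.
x=-1.21: |R|=0.2268
|R(-2.77)|=1.4759 |R(-1.58)|=0.0108 |R(-1.36)|=0.1456
Bisect:
  x_lo=-3.2744 |R|=2.7646  x_hi=-0.1019 |R|=0.9031
  mid=-1.68811 |R|=0.06502 →hi
  mid=-2.48123 |R|=0.94893 →hi
  mid=-2.87779 |R|=1.70911 →lo
  mid=-2.67951 |R|=1.29600 →lo
  mid=-2.58037 |R|=1.11470 →lo
  mid=-2.53080 |R|=1.02993 →lo
  mid=-2.50601 |R|=0.98897 →hi
  ...
  [-2.51279,-2.51260] ⇒ x*=-2.5127
Stable set (-2.5127, 0).

(-2.5127,0); λ=-9 ⇒ h* = 0.2792.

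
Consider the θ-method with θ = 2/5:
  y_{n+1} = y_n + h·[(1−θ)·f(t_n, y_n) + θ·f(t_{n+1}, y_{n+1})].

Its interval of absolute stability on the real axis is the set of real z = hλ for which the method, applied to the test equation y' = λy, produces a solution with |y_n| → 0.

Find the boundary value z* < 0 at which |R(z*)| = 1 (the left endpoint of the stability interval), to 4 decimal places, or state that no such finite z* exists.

With y'=λy (z=hλ):
  y_{n+1} = y_n + z·[3/5·y_n + 2/5·y_{n+1}] ⇒ (1 − 2/5z)y_{n+1} = (1 + 3/5z)y_n
  Hence R(z) = (1 + 3/5z)/(1 − 2/5z).

Need |R(x)|<1, x<0.
x=-1.68: |R|=0.0048
R=−1: 1+3/5x = −1+2/5x ⇒ -1/5x=2 ⇒ x=2/(-1/5)=-10.0000
Confirm numerically:
  x=-9.411: |R|=0.97527 <1
  x=-8.677: |R|=0.94082 <1
  x=-5.621: |R|=0.73039 <1
  x=-10.561: |R|=1.02148 >1
  x=-10.547: |R|=1.02096 >1
Interval (-10.0000, 0).

left endpoint -10.0000.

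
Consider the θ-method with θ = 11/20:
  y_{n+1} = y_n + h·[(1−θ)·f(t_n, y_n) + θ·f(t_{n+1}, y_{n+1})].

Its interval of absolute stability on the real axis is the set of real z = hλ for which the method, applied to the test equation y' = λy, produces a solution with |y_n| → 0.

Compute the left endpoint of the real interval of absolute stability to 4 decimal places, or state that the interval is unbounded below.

interval (−∞, 0).

On y'=λy, z=hλ:
  y_{n+1} = y_n + z·[9/20·y_n + 11/20·y_{n+1}] ⇒ (1 − 11/20z)y_{n+1} = (1 + 9/20z)y_n
  so R(z) = (1 + 9/20z)/(1 − 11/20z).

Find x<0 with |R(x)|<1.
x=-1.1: |R|=0.3146
x=-2: |R|=0.0476
x=-10: |R|=0.5385
x=-100: |R|=0.7857
θ=11/20≥1/2 ⇒ |1+9/20x|<|1−11/20x| ∀x<0 ⇒ stable on all of ℝ⁻.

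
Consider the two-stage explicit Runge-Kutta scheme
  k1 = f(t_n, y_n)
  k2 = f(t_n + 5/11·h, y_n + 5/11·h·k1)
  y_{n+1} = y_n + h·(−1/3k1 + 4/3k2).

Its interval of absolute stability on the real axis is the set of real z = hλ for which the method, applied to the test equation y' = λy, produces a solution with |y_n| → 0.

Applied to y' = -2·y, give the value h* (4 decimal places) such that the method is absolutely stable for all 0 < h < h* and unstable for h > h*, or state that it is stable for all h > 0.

Set f=λy, z=hλ:
  k1=λy_n ⇒ h·k1=z·y_n;  k2=λ(1+5/11z)y_n ⇒ h·k2=z(1+5/11z)y_n
  y_{n+1}/y_n = 1 − 1/3z + 4/3z(1+5/11z) = 1 + z + 20/33z²
  ⇒ R(z) = 1 + z + 20/33z².

Need |R(x)|<1, x<0.
x=-0.67: |R|=0.6021
R=1: x+20/33x²=0 ⇒ x=−33/20=-1.6500; min R=1−1/(4·20/33)=0.5875>−1
Confirm numerically:
  x=-1.330: |R|=0.74206 <1
  x=-1.257: |R|=0.70061 <1
  x=-1.140: |R|=0.64764 <1
  x=-0.790: |R|=0.58824 <1
  x=-2.010: |R|=1.43855 >1
  x=-1.693: |R|=1.04412 >1
So |R|<1 on (-1.6500, 0).

(-1.6500,0); λ=-2 ⇒ h* = (33/20)/2 = 0.8250.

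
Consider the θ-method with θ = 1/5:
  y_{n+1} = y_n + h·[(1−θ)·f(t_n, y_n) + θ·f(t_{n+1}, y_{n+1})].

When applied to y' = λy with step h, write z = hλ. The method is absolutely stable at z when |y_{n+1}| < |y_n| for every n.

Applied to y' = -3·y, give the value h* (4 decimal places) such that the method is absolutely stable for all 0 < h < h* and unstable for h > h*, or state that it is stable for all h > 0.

(-3.3333,0); λ=-3 ⇒ h* = (10/3)/3 = 1.1111.

On y'=λy, z=hλ:
  y_{n+1} = y_n + z·[4/5·y_n + 1/5·y_{n+1}] ⇒ (1 − 1/5z)y_{n+1} = (1 + 4/5z)y_n
  R(z) = (1 + 4/5z)/(1 − 1/5z).

Solve |R(x)|<1 on ℝ⁻.
x=-0.62: |R|=0.4484
R=−1: 1+4/5x = −1+1/5x ⇒ -3/5x=2 ⇒ x=2/(-3/5)=-3.3333
Confirm numerically:
  x=-2.580: |R|=0.70185 <1
  x=-2.136: |R|=0.49664 <1
  x=-1.873: |R|=0.36258 <1
  x=-1.498: |R|=0.15266 <1
  x=-3.654: |R|=1.11116 >1
  x=-3.646: |R|=1.10849 >1
  x=-3.544: |R|=1.07397 >1
Interval (-3.3333, 0).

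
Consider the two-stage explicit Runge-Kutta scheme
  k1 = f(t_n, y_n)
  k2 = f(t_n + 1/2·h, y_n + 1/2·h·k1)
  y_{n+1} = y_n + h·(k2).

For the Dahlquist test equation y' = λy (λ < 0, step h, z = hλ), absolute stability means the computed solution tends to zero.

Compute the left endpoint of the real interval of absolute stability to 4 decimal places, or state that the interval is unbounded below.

With y'=λy (z=hλ):
  k1=λy_n ⇒ h·k1=z·y_n;  k2=λ(1+1/2z)y_n ⇒ h·k2=z(1+1/2z)y_n
  y_{n+1}/y_n = 1 + z(1+1/2z) = 1 + z + 1/2z²
  so R(z) = 1 + z + 1/2z².

Solve |R(x)|<1 on ℝ⁻.
x=-1.15: |R|=0.5112
R=1: x+1/2x²=0 ⇒ x=−2=-2.0000; min R=1−1/(4·1/2)=0.5000>−1
Confirm numerically:
  x=-1.514: |R|=0.63210 <1
  x=-1.129: |R|=0.50832 <1
  x=-0.915: |R|=0.50361 <1
  x=-2.320: |R|=1.37120 >1
  x=-2.139: |R|=1.14866 >1
  x=-2.136: |R|=1.14525 >1
Stable set (-2.0000, 0).

z* = -2.0000.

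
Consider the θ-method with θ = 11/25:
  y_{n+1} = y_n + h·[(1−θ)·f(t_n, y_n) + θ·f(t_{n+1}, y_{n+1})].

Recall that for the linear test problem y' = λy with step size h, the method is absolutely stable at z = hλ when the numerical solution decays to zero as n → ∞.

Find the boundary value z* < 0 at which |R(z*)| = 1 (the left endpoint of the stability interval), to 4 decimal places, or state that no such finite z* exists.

Test eqn y'=λy, z=hλ:
  y_{n+1} = y_n + z·[14/25·y_n + 11/25·y_{n+1}] ⇒ (1 − 11/25z)y_{n+1} = (1 + 14/25z)y_n
  Hence R(z) = (1 + 14/25z)/(1 − 11/25z).

Boundary: |R(x)|=1, x<0.
x=-1.5: |R|=0.0964
R=−1: 1+14/25x = −1+11/25x ⇒ -3/25x=2 ⇒ x=2/(-3/25)=-16.6667
Confirm numerically:
  x=-16.329: |R|=0.99505 <1
  x=-11.825: |R|=0.90634 <1
  x=-9.377: |R|=0.82934 <1
  x=-16.824: |R|=1.00225 >1
  x=-16.806: |R|=1.00199 >1
  x=-16.804: |R|=1.00196 >1
Interval (-16.6667, 0).

z* = -16.6667.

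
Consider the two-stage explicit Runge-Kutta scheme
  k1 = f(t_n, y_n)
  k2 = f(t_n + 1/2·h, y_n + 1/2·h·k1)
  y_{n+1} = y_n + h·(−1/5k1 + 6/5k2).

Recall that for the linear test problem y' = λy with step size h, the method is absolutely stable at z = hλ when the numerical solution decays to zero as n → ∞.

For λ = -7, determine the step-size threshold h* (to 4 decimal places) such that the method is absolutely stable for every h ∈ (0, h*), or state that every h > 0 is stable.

(-1.6667,0); λ=-7 ⇒ h* = (5/3)/7 = 0.2381.

Test eqn y'=λy, z=hλ:
  k1=λy_n ⇒ h·k1=z·y_n;  k2=λ(1+1/2z)y_n ⇒ h·k2=z(1+1/2z)y_n
  y_{n+1}/y_n = 1 − 1/5z + 6/5z(1+1/2z) = 1 + z + 3/5z²
  R(z) = 1 + z + 3/5z².

Need |R(x)|<1, x<0.
x=-0.49: |R|=0.6541
R=1: x+3/5x²=0 ⇒ x=−5/3=-1.6667; min R=1−1/(4·3/5)=0.5833>−1
Confirm numerically:
  x=-1.500: |R|=0.85000 <1
  x=-1.125: |R|=0.63437 <1
  x=-0.952: |R|=0.59178 <1
  x=-2.007: |R|=1.40983 >1
  x=-1.928: |R|=1.30231 >1
Stable set (-1.6667, 0).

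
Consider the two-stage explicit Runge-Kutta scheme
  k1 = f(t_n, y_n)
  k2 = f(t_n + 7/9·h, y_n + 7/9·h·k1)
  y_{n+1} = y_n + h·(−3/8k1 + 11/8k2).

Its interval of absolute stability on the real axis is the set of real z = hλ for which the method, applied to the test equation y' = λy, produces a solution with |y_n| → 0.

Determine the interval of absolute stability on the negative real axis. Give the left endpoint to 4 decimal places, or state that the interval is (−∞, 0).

z∈(-0.9351,0).

On y'=λy, z=hλ:
  k1=λy_n ⇒ h·k1=z·y_n;  k2=λ(1+7/9z)y_n ⇒ h·k2=z(1+7/9z)y_n
  y_{n+1}/y_n = 1 − 3/8z + 11/8z(1+7/9z) = 1 + z + 77/72z²
  so R(z) = 1 + z + 77/72z².

Solve |R(x)|<1 on ℝ⁻.
x=-0.73: |R|=0.8399
R=1: x+77/72x²=0 ⇒ x=−72/77=-0.9351; min R=1−1/(4·77/72)=0.7662>−1
Confirm numerically:
  x=-0.709: |R|=0.82859 <1
  x=-0.574: |R|=0.77836 <1
  x=-0.483: |R|=0.76649 <1
  x=-1.468: |R|=1.83668 >1
  x=-1.085: |R|=1.17398 >1
  x=-0.995: |R|=1.06378 >1
Interval (-0.9351, 0).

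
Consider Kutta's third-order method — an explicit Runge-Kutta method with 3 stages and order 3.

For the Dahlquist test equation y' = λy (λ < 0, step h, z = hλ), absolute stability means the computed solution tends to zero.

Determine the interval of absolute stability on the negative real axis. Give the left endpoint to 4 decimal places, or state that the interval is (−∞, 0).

Set f=λy, z=hλ:
  order 3, 3-stage ⇒ R(z)=1+z+z^2/2+z^3/6
  (e.g. R(-0.33)=0.71846, |R|=0.71846)

Boundary: |R(x)|=1, x<0.
x=-0.33: |R|=0.7185
|R(-2.57)|=1.0966 |R(-2.49)|=0.9630 |R(-1.72)|=0.0889
Bisect:
  x_lo=-3.1401 |R|=2.3703  x_hi=-0.3572 |R|=0.6990
  mid=-1.74863 |R|=0.11091 →hi
  mid=-2.44435 |R|=0.89103 →hi
  mid=-2.79221 |R|=1.52222 →lo
  mid=-2.61828 |R|=1.18215 →lo
  mid=-2.53132 |R|=1.03080 →lo
  mid=-2.48783 |R|=0.95951 →hi
  mid=-2.50958 |R|=0.99480 →hi
  ...
  [-2.51280,-2.51263] ⇒ x*=-2.5127
Stable set (-2.5127, 0).

(-2.5127, 0).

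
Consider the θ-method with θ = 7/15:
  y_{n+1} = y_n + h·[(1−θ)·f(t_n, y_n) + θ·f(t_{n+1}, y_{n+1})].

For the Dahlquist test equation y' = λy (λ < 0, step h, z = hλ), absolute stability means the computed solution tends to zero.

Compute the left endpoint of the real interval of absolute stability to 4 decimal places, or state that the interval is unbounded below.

left endpoint -30.0000.

With y'=λy (z=hλ):
  y_{n+1} = y_n + z·[8/15·y_n + 7/15·y_{n+1}] ⇒ (1 − 7/15z)y_{n+1} = (1 + 8/15z)y_n
  so R(z) = (1 + 8/15z)/(1 − 7/15z).

Boundary: |R(x)|=1, x<0.
x=-1.13: |R|=0.2601
R=−1: 1+8/15x = −1+7/15x ⇒ -1/15x=2 ⇒ x=2/(-1/15)=-30.0000
Confirm numerically:
  x=-26.866: |R|=0.98457 <1
  x=-20.639: |R|=0.94130 <1
  x=-19.814: |R|=0.93373 <1
  x=-30.389: |R|=1.00171 >1
  x=-30.095: |R|=1.00042 >1
So |R|<1 on (-30.0000, 0).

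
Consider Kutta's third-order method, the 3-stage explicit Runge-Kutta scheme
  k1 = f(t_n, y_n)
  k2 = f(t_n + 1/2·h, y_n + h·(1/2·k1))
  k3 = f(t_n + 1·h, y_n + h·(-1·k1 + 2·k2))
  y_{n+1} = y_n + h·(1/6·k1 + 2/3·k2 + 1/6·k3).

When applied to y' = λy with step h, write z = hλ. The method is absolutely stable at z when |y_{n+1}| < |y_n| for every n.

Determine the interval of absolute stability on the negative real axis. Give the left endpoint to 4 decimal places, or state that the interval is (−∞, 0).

With y'=λy (z=hλ):
  order 3, 3-stage ⇒ R(z)=1+z+z^2/2+z^3/6
  (e.g. R(-0.48)=0.61677, |R|=0.61677)

Need |R(x)|<1, x<0.
x=-0.48: |R|=0.6168
|R(-2.29)|=0.6694 |R(-2.27)|=0.6431 |R(-1.72)|=0.0889
Bisect:
  x_lo=-3.1790 |R|=2.4804  x_hi=-0.0792 |R|=0.9239
  mid=-1.62905 |R|=0.02268 →hi
  mid=-2.40400 |R|=0.82994 →hi
  mid=-2.79148 |R|=1.52067 →lo
  mid=-2.59774 |R|=1.14532 →lo
  mid=-2.50087 |R|=0.98058 →hi
  mid=-2.54931 |R|=1.06113 →lo
  mid=-2.52509 |R|=1.02041 →lo
  ...
  [-2.51279,-2.51260] ⇒ x*=-2.5127
So |R|<1 on (-2.5127, 0).

z∈(-2.5127,0).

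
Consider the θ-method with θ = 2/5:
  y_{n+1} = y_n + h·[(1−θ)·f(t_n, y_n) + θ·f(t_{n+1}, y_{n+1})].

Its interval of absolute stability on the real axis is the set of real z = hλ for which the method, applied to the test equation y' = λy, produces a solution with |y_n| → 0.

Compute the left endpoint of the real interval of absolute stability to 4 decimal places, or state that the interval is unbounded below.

Test eqn y'=λy, z=hλ:
  y_{n+1} = y_n + z·[3/5·y_n + 2/5·y_{n+1}] ⇒ (1 − 2/5z)y_{n+1} = (1 + 3/5z)y_n
  Hence R(z) = (1 + 3/5z)/(1 − 2/5z).

Solve |R(x)|<1 on ℝ⁻.
x=-0.58: |R|=0.5292
R=−1: 1+3/5x = −1+2/5x ⇒ -1/5x=2 ⇒ x=2/(-1/5)=-10.0000
Confirm numerically:
  x=-9.833: |R|=0.99323 <1
  x=-5.797: |R|=0.74672 <1
  x=-5.288: |R|=0.69748 <1
  x=-10.450: |R|=1.01737 >1
  x=-10.323: |R|=1.01259 >1
  x=-10.157: |R|=1.00620 >1
Interval (-10.0000, 0).

z* = -10.0000.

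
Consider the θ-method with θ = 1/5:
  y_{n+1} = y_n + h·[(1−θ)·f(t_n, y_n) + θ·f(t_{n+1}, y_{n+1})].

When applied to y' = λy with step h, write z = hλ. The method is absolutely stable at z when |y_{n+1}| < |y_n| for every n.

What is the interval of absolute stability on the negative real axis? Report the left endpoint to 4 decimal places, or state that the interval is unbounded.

z∈(-3.3333,0).

With y'=λy (z=hλ):
  y_{n+1} = y_n + z·[4/5·y_n + 1/5·y_{n+1}] ⇒ (1 − 1/5z)y_{n+1} = (1 + 4/5z)y_n
  Hence R(z) = (1 + 4/5z)/(1 − 1/5z).

Need |R(x)|<1, x<0.
x=-0.82: |R|=0.2955
R=−1: 1+4/5x = −1+1/5x ⇒ -3/5x=2 ⇒ x=2/(-3/5)=-3.3333
Confirm numerically:
  x=-2.637: |R|=0.72646 <1
  x=-2.329: |R|=0.58889 <1
  x=-1.934: |R|=0.39458 <1
  x=-1.873: |R|=0.36258 <1
  x=-3.926: |R|=1.19919 >1
  x=-3.828: |R|=1.16810 >1
Stable set (-3.3333, 0).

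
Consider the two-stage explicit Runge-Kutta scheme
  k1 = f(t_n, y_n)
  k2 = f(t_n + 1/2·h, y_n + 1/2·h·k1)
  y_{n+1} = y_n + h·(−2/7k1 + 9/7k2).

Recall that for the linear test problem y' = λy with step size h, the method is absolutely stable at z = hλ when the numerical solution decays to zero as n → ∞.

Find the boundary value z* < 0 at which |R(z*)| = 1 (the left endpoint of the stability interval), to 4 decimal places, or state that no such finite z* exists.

Test eqn y'=λy, z=hλ:
  k1=λy_n ⇒ h·k1=z·y_n;  k2=λ(1+1/2z)y_n ⇒ h·k2=z(1+1/2z)y_n
  y_{n+1}/y_n = 1 − 2/7z + 9/7z(1+1/2z) = 1 + z + 9/14z²
  R(z) = 1 + z + 9/14z².

Solve |R(x)|<1 on ℝ⁻.
x=-1.07: |R|=0.6660
R=1: x+9/14x²=0 ⇒ x=−14/9=-1.5556; min R=1−1/(4·9/14)=0.6111>−1
Confirm numerically:
  x=-1.497: |R|=0.94365 <1
  x=-0.858: |R|=0.61525 <1
  x=-0.857: |R|=0.61515 <1
  x=-2.049: |R|=1.64997 >1
  x=-1.869: |R|=1.37660 >1
So |R|<1 on (-1.5556, 0).

left endpoint -1.5556.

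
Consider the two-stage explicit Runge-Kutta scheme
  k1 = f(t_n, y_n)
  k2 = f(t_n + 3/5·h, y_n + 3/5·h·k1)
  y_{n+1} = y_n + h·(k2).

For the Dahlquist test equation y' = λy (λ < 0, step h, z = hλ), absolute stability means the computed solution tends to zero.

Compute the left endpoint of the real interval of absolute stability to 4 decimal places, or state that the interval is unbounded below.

On y'=λy, z=hλ:
  k1=λy_n ⇒ h·k1=z·y_n;  k2=λ(1+3/5z)y_n ⇒ h·k2=z(1+3/5z)y_n
  y_{n+1}/y_n = 1 + z(1+3/5z) = 1 + z + 3/5z²
  ⇒ R(z) = 1 + z + 3/5z².

Boundary: |R(x)|=1, x<0.
x=-1.3: |R|=0.7140
R=1: x+3/5x²=0 ⇒ x=−5/3=-1.6667; min R=1−1/(4·3/5)=0.5833>−1
Confirm numerically:
  x=-1.466: |R|=0.82349 <1
  x=-1.207: |R|=0.66711 <1
  x=-0.836: |R|=0.58334 <1
  x=-2.059: |R|=1.48469 >1
  x=-1.918: |R|=1.28923 >1
  x=-1.806: |R|=1.15098 >1
Interval (-1.6667, 0).

z* = -1.6667.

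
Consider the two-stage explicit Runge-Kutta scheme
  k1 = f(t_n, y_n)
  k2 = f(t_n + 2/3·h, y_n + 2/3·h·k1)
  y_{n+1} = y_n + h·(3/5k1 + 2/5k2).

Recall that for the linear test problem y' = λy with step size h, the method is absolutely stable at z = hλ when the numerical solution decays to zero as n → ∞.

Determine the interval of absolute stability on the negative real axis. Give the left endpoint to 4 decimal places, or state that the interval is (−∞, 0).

Set f=λy, z=hλ:
  k1=λy_n ⇒ h·k1=z·y_n;  k2=λ(1+2/3z)y_n ⇒ h·k2=z(1+2/3z)y_n
  y_{n+1}/y_n = 1 + 3/5z + 2/5z(1+2/3z) = 1 + z + 4/15z²
  so R(z) = 1 + z + 4/15z².

Find x<0 with |R(x)|<1.
x=-1.58: |R|=0.0857
R=1: x+4/15x²=0 ⇒ x=−15/4=-3.7500; min R=1−1/(4·4/15)=0.0625>−1
Confirm numerically:
  x=-2.244: |R|=0.09881 <1
  x=-2.125: |R|=0.07917 <1
  x=-2.074: |R|=0.07306 <1
  x=-4.137: |R|=1.42694 >1
  x=-4.113: |R|=1.39814 >1
  x=-3.793: |R|=1.04349 >1
So |R|<1 on (-3.7500, 0).

(-3.7500, 0).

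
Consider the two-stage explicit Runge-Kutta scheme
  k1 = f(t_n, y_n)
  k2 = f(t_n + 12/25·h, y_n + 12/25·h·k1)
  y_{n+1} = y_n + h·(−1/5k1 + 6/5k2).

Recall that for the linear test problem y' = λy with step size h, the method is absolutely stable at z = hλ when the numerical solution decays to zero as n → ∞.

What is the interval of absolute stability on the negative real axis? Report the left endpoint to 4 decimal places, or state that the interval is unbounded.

(-1.7361, 0).

Set f=λy, z=hλ:
  k1=λy_n ⇒ h·k1=z·y_n;  k2=λ(1+12/25z)y_n ⇒ h·k2=z(1+12/25z)y_n
  y_{n+1}/y_n = 1 − 1/5z + 6/5z(1+12/25z) = 1 + z + 72/125z²
  ⇒ R(z) = 1 + z + 72/125z².

Solve |R(x)|<1 on ℝ⁻.
x=-0.63: |R|=0.5986
R=1: x+72/125x²=0 ⇒ x=−125/72=-1.7361; min R=1−1/(4·72/125)=0.5660>−1
Confirm numerically:
  x=-1.457: |R|=0.76576 <1
  x=-1.248: |R|=0.64912 <1
  x=-0.932: |R|=0.56833 <1
  x=-2.230: |R|=1.63439 >1
  x=-2.192: |R|=1.57560 >1
So |R|<1 on (-1.7361, 0).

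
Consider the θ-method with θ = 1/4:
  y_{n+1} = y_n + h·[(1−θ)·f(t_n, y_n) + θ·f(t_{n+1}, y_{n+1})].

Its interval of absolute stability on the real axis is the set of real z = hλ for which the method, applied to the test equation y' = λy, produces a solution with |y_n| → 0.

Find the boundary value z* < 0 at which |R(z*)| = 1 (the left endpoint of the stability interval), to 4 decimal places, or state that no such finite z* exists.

z* = -4.0000.

Test eqn y'=λy, z=hλ:
  y_{n+1} = y_n + z·[3/4·y_n + 1/4·y_{n+1}] ⇒ (1 − 1/4z)y_{n+1} = (1 + 3/4z)y_n
  so R(z) = (1 + 3/4z)/(1 − 1/4z).

Need |R(x)|<1, x<0.
x=-1.32: |R|=0.0075
R=−1: 1+3/4x = −1+1/4x ⇒ -1/2x=2 ⇒ x=2/(-1/2)=-4.0000
Confirm numerically:
  x=-3.330: |R|=0.81719 <1
  x=-3.116: |R|=0.75155 <1
  x=-2.474: |R|=0.52858 <1
  x=-2.128: |R|=0.38903 <1
  x=-4.402: |R|=1.09569 >1
  x=-4.301: |R|=1.07252 >1
  x=-4.236: |R|=1.05731 >1
Stable set (-4.0000, 0).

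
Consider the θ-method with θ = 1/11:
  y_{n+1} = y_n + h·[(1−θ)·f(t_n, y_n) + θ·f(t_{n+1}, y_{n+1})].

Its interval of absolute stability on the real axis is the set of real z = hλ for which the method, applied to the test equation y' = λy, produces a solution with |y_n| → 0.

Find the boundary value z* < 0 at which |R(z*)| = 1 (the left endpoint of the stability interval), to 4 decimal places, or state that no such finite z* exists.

With y'=λy (z=hλ):
  y_{n+1} = y_n + z·[10/11·y_n + 1/11·y_{n+1}] ⇒ (1 − 1/11z)y_{n+1} = (1 + 10/11z)y_n
  so R(z) = (1 + 10/11z)/(1 − 1/11z).

Find x<0 with |R(x)|<1.
x=-0.86: |R|=0.2024
R=−1: 1+10/11x = −1+1/11x ⇒ -9/11x=2 ⇒ x=2/(-9/11)=-2.4444
Confirm numerically:
  x=-2.106: |R|=0.76759 <1
  x=-1.155: |R|=0.04525 <1
  x=-1.047: |R|=0.04399 <1
  x=-2.811: |R|=1.23887 >1
  x=-2.725: |R|=1.18397 >1
  x=-2.626: |R|=1.11992 >1
Interval (-2.4444, 0).

left endpoint -2.4444.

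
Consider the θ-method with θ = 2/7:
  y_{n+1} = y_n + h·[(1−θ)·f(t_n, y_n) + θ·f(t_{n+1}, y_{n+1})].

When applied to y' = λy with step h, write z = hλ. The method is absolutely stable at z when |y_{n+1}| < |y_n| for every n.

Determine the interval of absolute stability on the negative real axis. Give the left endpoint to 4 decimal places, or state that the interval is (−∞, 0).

(-4.6667, 0).

On y'=λy, z=hλ:
  y_{n+1} = y_n + z·[5/7·y_n + 2/7·y_{n+1}] ⇒ (1 − 2/7z)y_{n+1} = (1 + 5/7z)y_n
  ⇒ R(z) = (1 + 5/7z)/(1 − 2/7z).

Need |R(x)|<1, x<0.
x=-1.11: |R|=0.1573
R=−1: 1+5/7x = −1+2/7x ⇒ -3/7x=2 ⇒ x=2/(-3/7)=-4.6667
Confirm numerically:
  x=-4.012: |R|=0.86928 <1
  x=-3.261: |R|=0.68814 <1
  x=-2.357: |R|=0.40849 <1
  x=-5.147: |R|=1.08332 >1
  x=-4.927: |R|=1.04634 >1
Interval (-4.6667, 0).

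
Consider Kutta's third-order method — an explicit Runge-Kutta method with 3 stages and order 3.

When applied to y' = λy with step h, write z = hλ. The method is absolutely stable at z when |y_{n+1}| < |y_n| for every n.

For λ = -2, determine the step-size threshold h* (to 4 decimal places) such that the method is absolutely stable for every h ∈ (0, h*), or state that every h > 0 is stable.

On y'=λy, z=hλ:
  order 3, 3-stage ⇒ R(z)=1+z+z^2/2+z^3/6
  (e.g. R(-0.62)=0.53248, |R|=0.53248)

Need |R(x)|<1, x<0.
x=-0.62: |R|=0.5325
|R(-2.89)|=1.7369 |R(-2.09)|=0.4275 |R(-1.53)|=0.0435
Bisect:
  x_lo=-3.1768 |R|=2.4740  x_hi=-0.2177 |R|=0.8043
  mid=-1.69720 |R|=0.07175 →hi
  mid=-2.43698 |R|=0.87969 →hi
  mid=-2.80686 |R|=1.55326 →lo
  mid=-2.62192 |R|=1.18874 →lo
  mid=-2.52945 |R|=1.02767 →lo
  mid=-2.48321 |R|=0.95210 →hi
  mid=-2.50633 |R|=0.98948 →hi
  ...
  [-2.51283,-2.51265] ⇒ x*=-2.5127
Stable set (-2.5127, 0).

(-2.5127,0); λ=-2 ⇒ h* = 1.2564.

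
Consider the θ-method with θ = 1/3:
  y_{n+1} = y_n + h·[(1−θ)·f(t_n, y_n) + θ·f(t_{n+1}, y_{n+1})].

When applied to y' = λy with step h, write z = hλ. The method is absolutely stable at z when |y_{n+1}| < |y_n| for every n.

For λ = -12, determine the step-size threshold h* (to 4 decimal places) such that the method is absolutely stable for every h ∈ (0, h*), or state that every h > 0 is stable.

(-6.0000,0); λ=-12 ⇒ h* = (6)/12 = 0.5000.

With y'=λy (z=hλ):
  y_{n+1} = y_n + z·[2/3·y_n + 1/3·y_{n+1}] ⇒ (1 − 1/3z)y_{n+1} = (1 + 2/3z)y_n
  ⇒ R(z) = (1 + 2/3z)/(1 − 1/3z).

Boundary: |R(x)|=1, x<0.
x=-0.94: |R|=0.2843
R=−1: 1+2/3x = −1+1/3x ⇒ -1/3x=2 ⇒ x=2/(-1/3)=-6.0000
Confirm numerically:
  x=-5.822: |R|=0.97982 <1
  x=-5.153: |R|=0.89611 <1
  x=-2.800: |R|=0.44828 <1
  x=-6.595: |R|=1.06201 >1
  x=-6.280: |R|=1.03017 >1
  x=-6.264: |R|=1.02850 >1
Interval (-6.0000, 0).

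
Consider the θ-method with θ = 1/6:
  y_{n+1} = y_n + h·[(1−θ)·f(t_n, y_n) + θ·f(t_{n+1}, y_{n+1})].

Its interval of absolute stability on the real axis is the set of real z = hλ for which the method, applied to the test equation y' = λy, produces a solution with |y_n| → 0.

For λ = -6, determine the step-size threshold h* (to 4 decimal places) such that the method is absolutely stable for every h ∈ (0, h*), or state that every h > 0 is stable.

(-3.0000,0); λ=-6 ⇒ h* = (3)/6 = 0.5000.

On y'=λy, z=hλ:
  y_{n+1} = y_n + z·[5/6·y_n + 1/6·y_{n+1}] ⇒ (1 − 1/6z)y_{n+1} = (1 + 5/6z)y_n
  Hence R(z) = (1 + 5/6z)/(1 − 1/6z).

Need |R(x)|<1, x<0.
x=-1.41: |R|=0.1417
R=−1: 1+5/6x = −1+1/6x ⇒ -2/3x=2 ⇒ x=2/(-2/3)=-3.0000
Confirm numerically:
  x=-2.852: |R|=0.93312 <1
  x=-2.690: |R|=0.85731 <1
  x=-2.029: |R|=0.51625 <1
  x=-3.392: |R|=1.16695 >1
  x=-3.332: |R|=1.14231 >1
  x=-3.154: |R|=1.06729 >1
So |R|<1 on (-3.0000, 0).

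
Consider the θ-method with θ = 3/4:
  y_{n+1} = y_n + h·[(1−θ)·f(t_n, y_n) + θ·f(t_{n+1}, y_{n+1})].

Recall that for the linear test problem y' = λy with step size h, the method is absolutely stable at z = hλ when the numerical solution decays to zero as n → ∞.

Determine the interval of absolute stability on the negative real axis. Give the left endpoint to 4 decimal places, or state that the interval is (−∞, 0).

(−∞, 0) — no finite endpoint.

Test eqn y'=λy, z=hλ:
  y_{n+1} = y_n + z·[1/4·y_n + 3/4·y_{n+1}] ⇒ (1 − 3/4z)y_{n+1} = (1 + 1/4z)y_n
  Hence R(z) = (1 + 1/4z)/(1 − 3/4z).

Solve |R(x)|<1 on ℝ⁻.
x=-1.22: |R|=0.3629
x=-2: |R|=0.2000
x=-10: |R|=0.1765
x=-100: |R|=0.3158
θ=3/4≥1/2 ⇒ |1+1/4x|<|1−3/4x| ∀x<0 ⇒ unbounded interval.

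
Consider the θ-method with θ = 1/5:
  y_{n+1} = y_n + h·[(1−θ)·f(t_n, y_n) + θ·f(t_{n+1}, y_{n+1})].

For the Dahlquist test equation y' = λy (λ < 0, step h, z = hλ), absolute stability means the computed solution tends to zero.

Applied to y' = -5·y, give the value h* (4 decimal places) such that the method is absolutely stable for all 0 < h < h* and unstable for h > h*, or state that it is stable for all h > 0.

On y'=λy, z=hλ:
  y_{n+1} = y_n + z·[4/5·y_n + 1/5·y_{n+1}] ⇒ (1 − 1/5z)y_{n+1} = (1 + 4/5z)y_n
  Hence R(z) = (1 + 4/5z)/(1 − 1/5z).

Need |R(x)|<1, x<0.
x=-0.46: |R|=0.5788
R=−1: 1+4/5x = −1+1/5x ⇒ -3/5x=2 ⇒ x=2/(-3/5)=-3.3333
Confirm numerically:
  x=-3.255: |R|=0.97153 <1
  x=-2.648: |R|=0.73117 <1
  x=-2.466: |R|=0.65149 <1
  x=-2.215: |R|=0.53500 <1
  x=-3.479: |R|=1.05154 >1
  x=-3.407: |R|=1.02629 >1
  x=-3.390: |R|=1.02026 >1
Interval (-3.3333, 0).

(-3.3333,0); λ=-5 ⇒ h* = (10/3)/5 = 0.6667.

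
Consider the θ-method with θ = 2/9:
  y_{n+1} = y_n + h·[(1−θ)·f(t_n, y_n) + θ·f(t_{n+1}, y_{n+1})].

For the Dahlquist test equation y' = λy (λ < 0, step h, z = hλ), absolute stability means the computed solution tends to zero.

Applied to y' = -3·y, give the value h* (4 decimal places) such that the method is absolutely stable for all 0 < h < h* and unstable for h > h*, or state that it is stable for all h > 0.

Set f=λy, z=hλ:
  y_{n+1} = y_n + z·[7/9·y_n + 2/9·y_{n+1}] ⇒ (1 − 2/9z)y_{n+1} = (1 + 7/9z)y_n
  ⇒ R(z) = (1 + 7/9z)/(1 − 2/9z).

Find x<0 with |R(x)|<1.
x=-0.53: |R|=0.5258
R=−1: 1+7/9x = −1+2/9x ⇒ -5/9x=2 ⇒ x=2/(-5/9)=-3.6000
Confirm numerically:
  x=-3.042: |R|=0.81504 <1
  x=-1.891: |R|=0.33148 <1
  x=-1.572: |R|=0.16502 <1
  x=-3.728: |R|=1.03889 >1
  x=-3.697: |R|=1.02958 >1
  x=-3.694: |R|=1.02868 >1
So |R|<1 on (-3.6000, 0).

(-3.6000,0); λ=-3 ⇒ h* = (18/5)/3 = 1.2000.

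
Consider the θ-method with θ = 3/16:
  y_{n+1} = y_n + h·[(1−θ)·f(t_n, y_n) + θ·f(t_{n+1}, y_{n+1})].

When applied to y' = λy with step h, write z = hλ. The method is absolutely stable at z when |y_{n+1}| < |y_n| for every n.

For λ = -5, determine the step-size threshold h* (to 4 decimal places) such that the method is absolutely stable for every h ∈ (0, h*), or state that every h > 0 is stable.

Test eqn y'=λy, z=hλ:
  y_{n+1} = y_n + z·[13/16·y_n + 3/16·y_{n+1}] ⇒ (1 − 3/16z)y_{n+1} = (1 + 13/16z)y_n
  ⇒ R(z) = (1 + 13/16z)/(1 − 3/16z).

Boundary: |R(x)|=1, x<0.
x=-0.33: |R|=0.6892
R=−1: 1+13/16x = −1+3/16x ⇒ -5/8x=2 ⇒ x=2/(-5/8)=-3.2000
Confirm numerically:
  x=-2.688: |R|=0.78723 <1
  x=-2.605: |R|=0.75016 <1
  x=-2.469: |R|=0.68770 <1
  x=-1.406: |R|=0.11267 <1
  x=-3.672: |R|=1.17471 >1
  x=-3.543: |R|=1.12881 >1
  x=-3.530: |R|=1.12411 >1
Interval (-3.2000, 0).

(-3.2000,0); λ=-5 ⇒ h* = (16/5)/5 = 0.6400.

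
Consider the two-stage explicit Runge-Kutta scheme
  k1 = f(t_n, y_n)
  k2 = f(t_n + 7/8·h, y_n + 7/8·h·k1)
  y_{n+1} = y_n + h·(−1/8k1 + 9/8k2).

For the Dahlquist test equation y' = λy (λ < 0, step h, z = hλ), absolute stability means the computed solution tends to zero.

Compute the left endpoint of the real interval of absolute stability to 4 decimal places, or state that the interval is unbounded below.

left endpoint -1.0159.

Set f=λy, z=hλ:
  k1=λy_n ⇒ h·k1=z·y_n;  k2=λ(1+7/8z)y_n ⇒ h·k2=z(1+7/8z)y_n
  y_{n+1}/y_n = 1 − 1/8z + 9/8z(1+7/8z) = 1 + z + 63/64z²
  Hence R(z) = 1 + z + 63/64z².

Boundary: |R(x)|=1, x<0.
x=-1.12: |R|=1.1148
R=1: x+63/64x²=0 ⇒ x=−64/63=-1.0159; min R=1−1/(4·63/64)=0.7460>−1
Confirm numerically:
  x=-0.620: |R|=0.75839 <1
  x=-0.576: |R|=0.75059 <1
  x=-0.423: |R|=0.75313 <1
  x=-1.501: |R|=1.71680 >1
  x=-1.339: |R|=1.42591 >1
  x=-1.284: |R|=1.33890 >1
Stable set (-1.0159, 0).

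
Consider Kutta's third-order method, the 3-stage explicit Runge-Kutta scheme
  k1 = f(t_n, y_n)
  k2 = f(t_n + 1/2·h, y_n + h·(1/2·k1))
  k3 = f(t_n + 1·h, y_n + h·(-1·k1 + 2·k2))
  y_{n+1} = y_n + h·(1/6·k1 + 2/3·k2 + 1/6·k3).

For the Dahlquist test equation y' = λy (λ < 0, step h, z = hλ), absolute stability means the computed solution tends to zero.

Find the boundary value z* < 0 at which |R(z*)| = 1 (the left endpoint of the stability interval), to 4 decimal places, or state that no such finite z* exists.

Test eqn y'=λy, z=hλ:
  order 3, 3-stage ⇒ R(z)=1+z+z^2/2+z^3/6
  (e.g. R(-1.76)=-0.11983, |R|=0.11983)

Solve |R(x)|<1 on ℝ⁻.
x=-1.76: |R|=0.1198
|R(-2.28)|=0.6562 |R(-1.28)|=0.1897 |R(-0.96)|=0.3533
Bisect:
  x_lo=-3.3692 |R|=3.0678  x_hi=-0.1519 |R|=0.8590
  mid=-1.76057 |R|=0.12028 →hi
  mid=-2.56491 |R|=1.08785 →lo
  mid=-2.16274 |R|=0.51003 →hi
  mid=-2.36382 |R|=0.77137 →hi
  mid=-2.46437 |R|=0.92220 →hi
  mid=-2.51464 |R|=1.00311 →lo
  mid=-2.48950 |R|=0.96219 →hi
  mid=-2.50207 |R|=0.98253 →hi
  mid=-2.50835 |R|=0.99279 →hi
  mid=-2.51149 |R|=0.99794 →hi
  ...
  [-2.51287,-2.51267] ⇒ x*=-2.5127
So |R|<1 on (-2.5127, 0).

z* = -2.5127.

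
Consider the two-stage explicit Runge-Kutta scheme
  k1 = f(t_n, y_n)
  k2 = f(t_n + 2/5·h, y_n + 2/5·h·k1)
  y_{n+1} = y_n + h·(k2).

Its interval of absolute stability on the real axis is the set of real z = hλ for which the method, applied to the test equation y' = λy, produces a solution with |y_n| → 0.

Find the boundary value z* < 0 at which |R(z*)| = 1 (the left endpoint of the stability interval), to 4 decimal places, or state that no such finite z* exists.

z* = -2.5000.

On y'=λy, z=hλ:
  k1=λy_n ⇒ h·k1=z·y_n;  k2=λ(1+2/5z)y_n ⇒ h·k2=z(1+2/5z)y_n
  y_{n+1}/y_n = 1 + z(1+2/5z) = 1 + z + 2/5z²
  Hence R(z) = 1 + z + 2/5z².

Boundary: |R(x)|=1, x<0.
x=-0.75: |R|=0.4750
R=1: x+2/5x²=0 ⇒ x=−5/2=-2.5000; min R=1−1/(4·2/5)=0.3750>−1
Confirm numerically:
  x=-2.193: |R|=0.73070 <1
  x=-1.747: |R|=0.47380 <1
  x=-1.568: |R|=0.41545 <1
  x=-3.042: |R|=1.65951 >1
  x=-2.942: |R|=1.52015 >1
  x=-2.711: |R|=1.22881 >1
Stable set (-2.5000, 0).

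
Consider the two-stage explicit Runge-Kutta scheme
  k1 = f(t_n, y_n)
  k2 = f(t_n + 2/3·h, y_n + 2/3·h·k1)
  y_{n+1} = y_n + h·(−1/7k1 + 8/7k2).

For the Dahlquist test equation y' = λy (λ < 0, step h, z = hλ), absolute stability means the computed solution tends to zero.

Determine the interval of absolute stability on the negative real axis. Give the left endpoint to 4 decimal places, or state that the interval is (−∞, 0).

(-1.3125, 0).

Set f=λy, z=hλ:
  k1=λy_n ⇒ h·k1=z·y_n;  k2=λ(1+2/3z)y_n ⇒ h·k2=z(1+2/3z)y_n
  y_{n+1}/y_n = 1 − 1/7z + 8/7z(1+2/3z) = 1 + z + 16/21z²
  Hence R(z) = 1 + z + 16/21z².

Boundary: |R(x)|=1, x<0.
x=-1.1: |R|=0.8219
R=1: x+16/21x²=0 ⇒ x=−21/16=-1.3125; min R=1−1/(4·16/21)=0.6719>−1
Confirm numerically:
  x=-1.258: |R|=0.94776 <1
  x=-1.253: |R|=0.94320 <1
  x=-0.797: |R|=0.68697 <1
  x=-1.402: |R|=1.09560 >1
  x=-1.370: |R|=1.06002 >1
Stable set (-1.3125, 0).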